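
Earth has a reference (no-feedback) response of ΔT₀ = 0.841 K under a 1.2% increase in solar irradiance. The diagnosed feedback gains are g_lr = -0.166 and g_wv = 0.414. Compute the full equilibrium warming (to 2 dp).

Total gain g = -0.166 + 0.414 = 0.248.
Amplification A = 1/(1 − 0.248) = 1.33.
ΔT = 0.841 × 1.33 = 1.12 K.

1.12 K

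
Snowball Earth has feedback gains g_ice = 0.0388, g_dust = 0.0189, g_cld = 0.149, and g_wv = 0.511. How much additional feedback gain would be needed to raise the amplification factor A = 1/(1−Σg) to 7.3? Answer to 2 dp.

0.15

Current total gain = 0.7177.
Target gain for A = 7.3: g* = 1 − 1/7.3 = 0.863.
Additional gain needed = 0.863 − 0.7177 = 0.15.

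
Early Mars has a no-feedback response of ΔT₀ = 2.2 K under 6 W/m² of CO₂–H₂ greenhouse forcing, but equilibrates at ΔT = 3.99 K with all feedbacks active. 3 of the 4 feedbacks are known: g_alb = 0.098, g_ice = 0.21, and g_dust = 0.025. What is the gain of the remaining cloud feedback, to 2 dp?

0.12

Amplification A = ΔT/ΔT₀ = 3.99/2.2 = 1.814.
Total gain g = 1 − 1/A = 1 − 1/1.814 = 0.4487.
Known gains sum to 0.098 + 0.21 + 0.025 = 0.333.
g_cld = 0.4487 − 0.333 = 0.12.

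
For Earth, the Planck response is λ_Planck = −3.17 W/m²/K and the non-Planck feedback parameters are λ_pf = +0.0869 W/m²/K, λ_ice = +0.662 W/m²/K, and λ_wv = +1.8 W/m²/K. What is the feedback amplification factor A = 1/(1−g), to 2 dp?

Convert to gains: g_pf = 0.0869/3.17 = 0.02741; g_ice = 0.662/3.17 = 0.2088; g_wv = 1.8/3.17 = 0.5678.
Total gain g = 0.80401.
A = 1/(1 − 0.80401) = 5.10.

5.10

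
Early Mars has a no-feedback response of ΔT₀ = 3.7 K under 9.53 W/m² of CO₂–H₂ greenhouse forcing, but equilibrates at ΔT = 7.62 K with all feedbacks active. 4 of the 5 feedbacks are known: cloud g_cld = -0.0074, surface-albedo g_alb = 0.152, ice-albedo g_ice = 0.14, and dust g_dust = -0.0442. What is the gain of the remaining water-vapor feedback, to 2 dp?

Amplification A = ΔT/ΔT₀ = 7.62/3.7 = 2.059.
Total gain g = 1 − 1/A = 1 − 1/2.059 = 0.5143.
Known gains sum to -0.0074 + 0.152 + 0.14 − 0.0442 = 0.2404.
g_wv = 0.5143 − 0.2404 = 0.27.

0.27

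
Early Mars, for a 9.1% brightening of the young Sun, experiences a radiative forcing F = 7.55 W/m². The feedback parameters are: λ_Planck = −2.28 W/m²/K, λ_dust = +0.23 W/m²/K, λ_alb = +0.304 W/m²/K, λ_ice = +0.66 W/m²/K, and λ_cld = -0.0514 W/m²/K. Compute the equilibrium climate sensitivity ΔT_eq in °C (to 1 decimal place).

Net feedback parameter λ = (−2.28) + (+0.23) + (+0.304) + (+0.66) + (-0.0514) = -1.1374 W/m²/K.
ΔT = −F/λ = −7.55/(-1.1374) = 6.6 °C.

6.6 °C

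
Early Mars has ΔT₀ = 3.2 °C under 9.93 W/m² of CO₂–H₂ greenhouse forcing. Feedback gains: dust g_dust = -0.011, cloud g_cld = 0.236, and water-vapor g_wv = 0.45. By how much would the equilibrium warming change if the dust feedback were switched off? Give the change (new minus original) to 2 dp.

0.34 °C

Original: g = 0.675, ΔT = 3.2/(1−0.675) = 9.8462 °C.
Without dust: g' = 0.686, ΔT' = 3.2/(1−0.686) = 10.1911 °C.
Change = 10.1911 − 9.8462 = 0.34 °C.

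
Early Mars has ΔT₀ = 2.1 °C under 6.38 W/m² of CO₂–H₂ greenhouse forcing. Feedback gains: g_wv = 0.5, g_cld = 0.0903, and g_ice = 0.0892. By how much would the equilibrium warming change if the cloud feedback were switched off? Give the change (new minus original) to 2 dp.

-1.44 °C

Original: g = 0.6795, ΔT = 2.1/(1−0.6795) = 6.5523 °C.
Without cloud: g' = 0.5892, ΔT' = 2.1/(1−0.5892) = 5.1120 °C.
Change = 5.1120 − 6.5523 = -1.44 °C.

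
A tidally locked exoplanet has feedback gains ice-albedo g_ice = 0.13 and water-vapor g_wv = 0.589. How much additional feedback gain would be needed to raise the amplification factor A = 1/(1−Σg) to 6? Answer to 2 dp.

Current total gain = 0.719.
Target gain for A = 6: g* = 1 − 1/6 = 0.8333.
Additional gain needed = 0.8333 − 0.719 = 0.11.

0.11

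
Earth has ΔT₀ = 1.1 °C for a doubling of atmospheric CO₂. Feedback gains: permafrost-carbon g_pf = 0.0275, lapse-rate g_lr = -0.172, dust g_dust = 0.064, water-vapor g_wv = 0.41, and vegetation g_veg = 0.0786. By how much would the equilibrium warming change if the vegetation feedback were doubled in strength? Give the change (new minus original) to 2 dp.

Original: g = 0.4081, ΔT = 1.1/(1−0.4081) = 1.8584 °C.
With doubled vegetation: g' = 0.4867, ΔT' = 1.1/(1−0.4867) = 2.1430 °C.
Change = 2.1430 − 1.8584 = 0.28 °C.

0.28 °C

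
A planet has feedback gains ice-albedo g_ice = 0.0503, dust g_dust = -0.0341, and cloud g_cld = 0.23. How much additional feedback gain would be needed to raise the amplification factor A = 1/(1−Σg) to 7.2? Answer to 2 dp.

0.61

Current total gain = 0.2462.
Target gain for A = 7.2: g* = 1 − 1/7.2 = 0.8611.
Additional gain needed = 0.8611 − 0.2462 = 0.61.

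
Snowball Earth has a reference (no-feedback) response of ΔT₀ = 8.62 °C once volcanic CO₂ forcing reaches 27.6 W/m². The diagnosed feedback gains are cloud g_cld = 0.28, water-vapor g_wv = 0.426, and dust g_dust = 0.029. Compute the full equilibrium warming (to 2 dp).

32.53 °C

Total gain g = 0.28 + 0.426 + 0.029 = 0.735.
Amplification A = 1/(1 − 0.735) = 3.774.
ΔT = 8.62 × 3.774 = 32.53 °C.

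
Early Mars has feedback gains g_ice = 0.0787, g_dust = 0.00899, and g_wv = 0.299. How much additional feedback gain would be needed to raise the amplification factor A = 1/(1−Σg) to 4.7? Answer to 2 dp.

Current total gain = 0.38669.
Target gain for A = 4.7: g* = 1 − 1/4.7 = 0.7872.
Additional gain needed = 0.7872 − 0.38669 = 0.40.

0.40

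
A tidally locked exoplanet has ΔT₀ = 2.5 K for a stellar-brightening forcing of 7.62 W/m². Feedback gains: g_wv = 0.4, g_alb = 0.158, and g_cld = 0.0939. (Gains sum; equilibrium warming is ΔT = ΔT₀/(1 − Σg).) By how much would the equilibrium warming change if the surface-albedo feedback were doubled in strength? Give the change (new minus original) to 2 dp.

Original: g = 0.6519, ΔT = 2.5/(1−0.6519) = 7.1818 K.
With doubled surface-albedo: g' = 0.8099, ΔT' = 2.5/(1−0.8099) = 13.1510 K.
Change = 13.1510 − 7.1818 = 5.97 K.

5.97 K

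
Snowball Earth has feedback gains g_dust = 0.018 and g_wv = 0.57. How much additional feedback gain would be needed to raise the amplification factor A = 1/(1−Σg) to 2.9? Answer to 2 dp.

0.07

Current total gain = 0.588.
Target gain for A = 2.9: g* = 1 − 1/2.9 = 0.6552.
Additional gain needed = 0.6552 − 0.588 = 0.07.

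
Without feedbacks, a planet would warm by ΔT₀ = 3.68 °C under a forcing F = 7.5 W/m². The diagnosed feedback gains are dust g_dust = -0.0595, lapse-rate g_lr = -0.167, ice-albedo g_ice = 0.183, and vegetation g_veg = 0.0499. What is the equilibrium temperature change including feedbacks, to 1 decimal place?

3.7 °C

Total gain g = -0.0595 − 0.167 + 0.183 + 0.0499 = 0.0064.
Amplification A = 1/(1 − 0.0064) = 1.006.
ΔT = 3.68 × 1.006 = 3.7 °C.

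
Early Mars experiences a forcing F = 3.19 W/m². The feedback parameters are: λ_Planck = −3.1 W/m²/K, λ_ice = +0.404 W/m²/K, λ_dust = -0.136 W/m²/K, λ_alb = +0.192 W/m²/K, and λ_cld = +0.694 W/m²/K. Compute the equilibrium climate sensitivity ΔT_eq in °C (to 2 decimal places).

1.64 °C

Net feedback parameter λ = (−3.1) + (+0.404) + (-0.136) + (+0.192) + (+0.694) = -1.946 W/m²/K.
ΔT = −F/λ = −3.19/(-1.946) = 1.64 °C.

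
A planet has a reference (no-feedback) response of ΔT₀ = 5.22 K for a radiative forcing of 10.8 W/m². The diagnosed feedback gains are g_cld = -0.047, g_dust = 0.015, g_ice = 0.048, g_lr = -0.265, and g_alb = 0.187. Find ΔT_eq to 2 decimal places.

Total gain g = -0.047 + 0.015 + 0.048 − 0.265 + 0.187 = -0.062.
Amplification A = 1/(1 + 0.062) = 0.9416.
ΔT = 5.22 × 0.9416 = 4.92 K.

4.92 K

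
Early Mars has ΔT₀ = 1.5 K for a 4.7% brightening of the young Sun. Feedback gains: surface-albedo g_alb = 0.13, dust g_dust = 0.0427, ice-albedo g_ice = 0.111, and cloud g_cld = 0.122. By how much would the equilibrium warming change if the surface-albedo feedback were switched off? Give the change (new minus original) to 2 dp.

-0.45 K

Original: g = 0.4057, ΔT = 1.5/(1−0.4057) = 2.5240 K.
Without surface-albedo: g' = 0.2757, ΔT' = 1.5/(1−0.2757) = 2.0710 K.
Change = 2.0710 − 2.5240 = -0.45 K.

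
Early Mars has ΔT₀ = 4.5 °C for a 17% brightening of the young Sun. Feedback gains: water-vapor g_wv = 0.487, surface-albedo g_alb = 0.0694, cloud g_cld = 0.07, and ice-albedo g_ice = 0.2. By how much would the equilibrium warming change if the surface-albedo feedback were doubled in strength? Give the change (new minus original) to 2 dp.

17.26 °C

Original: g = 0.8264, ΔT = 4.5/(1−0.8264) = 25.9217 °C.
With doubled surface-albedo: g' = 0.8958, ΔT' = 4.5/(1−0.8958) = 43.1862 °C.
Change = 43.1862 − 25.9217 = 17.26 °C.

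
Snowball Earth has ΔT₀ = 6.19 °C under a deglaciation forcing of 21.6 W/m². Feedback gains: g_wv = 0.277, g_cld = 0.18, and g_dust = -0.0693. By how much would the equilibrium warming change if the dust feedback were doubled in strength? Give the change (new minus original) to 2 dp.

-1.03 °C

Original: g = 0.3877, ΔT = 6.19/(1−0.3877) = 10.1094 °C.
With doubled dust: g' = 0.3184, ΔT' = 6.19/(1−0.3184) = 9.0816 °C.
Change = 9.0816 − 10.1094 = -1.03 °C.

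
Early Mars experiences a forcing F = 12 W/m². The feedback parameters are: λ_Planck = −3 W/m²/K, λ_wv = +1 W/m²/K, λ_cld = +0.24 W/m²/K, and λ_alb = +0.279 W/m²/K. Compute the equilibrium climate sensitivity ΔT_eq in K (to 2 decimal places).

8.10 K

Net feedback parameter λ = (−3) + (+1) + (+0.24) + (+0.279) = -1.481 W/m²/K.
ΔT = −F/λ = −12/(-1.481) = 8.10 K.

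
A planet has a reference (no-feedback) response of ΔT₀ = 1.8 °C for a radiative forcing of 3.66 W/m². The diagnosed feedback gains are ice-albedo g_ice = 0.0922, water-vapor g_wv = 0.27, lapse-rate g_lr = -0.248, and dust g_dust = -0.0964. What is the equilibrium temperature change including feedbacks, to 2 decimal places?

Total gain g = 0.0922 + 0.27 − 0.248 − 0.0964 = 0.0178.
Amplification A = 1/(1 − 0.0178) = 1.018.
ΔT = 1.8 × 1.018 = 1.83 °C.

1.83 °C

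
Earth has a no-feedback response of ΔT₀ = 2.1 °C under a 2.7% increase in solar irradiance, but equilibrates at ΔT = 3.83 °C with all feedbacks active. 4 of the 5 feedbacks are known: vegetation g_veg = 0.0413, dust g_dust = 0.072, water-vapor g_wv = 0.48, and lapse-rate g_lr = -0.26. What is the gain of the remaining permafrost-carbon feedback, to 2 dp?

Amplification A = ΔT/ΔT₀ = 3.83/2.1 = 1.824.
Total gain g = 1 − 1/A = 1 − 1/1.824 = 0.4518.
Known gains sum to 0.0413 + 0.072 + 0.48 − 0.26 = 0.3333.
g_pf = 0.4518 − 0.3333 = 0.12.

0.12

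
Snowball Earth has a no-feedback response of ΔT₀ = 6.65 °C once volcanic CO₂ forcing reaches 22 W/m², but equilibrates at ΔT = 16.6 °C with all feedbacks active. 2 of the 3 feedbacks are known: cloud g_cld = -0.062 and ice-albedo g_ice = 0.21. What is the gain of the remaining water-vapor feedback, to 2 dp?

Amplification A = ΔT/ΔT₀ = 16.6/6.65 = 2.496.
Total gain g = 1 − 1/A = 1 − 1/2.496 = 0.5994.
Known gains sum to -0.062 + 0.21 = 0.148.
g_wv = 0.5994 − 0.148 = 0.45.

0.45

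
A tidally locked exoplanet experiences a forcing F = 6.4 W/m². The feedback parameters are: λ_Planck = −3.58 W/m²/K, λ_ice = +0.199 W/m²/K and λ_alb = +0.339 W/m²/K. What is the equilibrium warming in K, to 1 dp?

Net feedback parameter λ = (−3.58) + (+0.199) + (+0.339) = -3.042 W/m²/K.
ΔT = −F/λ = −6.4/(-3.042) = 2.1 K.

2.1 K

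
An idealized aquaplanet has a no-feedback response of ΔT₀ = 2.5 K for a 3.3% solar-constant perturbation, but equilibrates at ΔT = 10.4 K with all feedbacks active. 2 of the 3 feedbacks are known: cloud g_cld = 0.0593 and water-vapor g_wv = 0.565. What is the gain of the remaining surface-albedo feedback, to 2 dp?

Amplification A = ΔT/ΔT₀ = 10.4/2.5 = 4.16.
Total gain g = 1 − 1/A = 1 − 1/4.16 = 0.7596.
Known gains sum to 0.0593 + 0.565 = 0.6243.
g_alb = 0.7596 − 0.6243 = 0.14.

0.14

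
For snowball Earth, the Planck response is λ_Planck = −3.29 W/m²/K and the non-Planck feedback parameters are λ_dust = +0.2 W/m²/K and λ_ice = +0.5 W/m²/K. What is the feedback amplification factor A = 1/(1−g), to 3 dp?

1.270

Convert to gains: g_dust = 0.2/3.29 = 0.06079; g_ice = 0.5/3.29 = 0.152.
Total gain g = 0.21279.
A = 1/(1 − 0.21279) = 1.270.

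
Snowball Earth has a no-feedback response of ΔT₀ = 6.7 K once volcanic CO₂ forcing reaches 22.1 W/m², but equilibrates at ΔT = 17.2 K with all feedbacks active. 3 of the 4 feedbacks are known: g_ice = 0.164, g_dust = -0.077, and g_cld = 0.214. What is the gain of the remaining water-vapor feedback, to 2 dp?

Amplification A = ΔT/ΔT₀ = 17.2/6.7 = 2.567.
Total gain g = 1 − 1/A = 1 − 1/2.567 = 0.6104.
Known gains sum to 0.164 − 0.077 + 0.214 = 0.301.
g_wv = 0.6104 − 0.301 = 0.31.

0.31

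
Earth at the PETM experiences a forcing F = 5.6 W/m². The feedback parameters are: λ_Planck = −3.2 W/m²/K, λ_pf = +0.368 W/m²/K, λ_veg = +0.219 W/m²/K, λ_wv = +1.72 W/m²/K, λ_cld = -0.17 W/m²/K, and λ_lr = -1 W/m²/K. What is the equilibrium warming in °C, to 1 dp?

Net feedback parameter λ = (−3.2) + (+0.368) + (+0.219) + (+1.72) + (-0.17) + (-1) = -2.063 W/m²/K.
ΔT = −F/λ = −5.6/(-2.063) = 2.7 °C.

2.7 °C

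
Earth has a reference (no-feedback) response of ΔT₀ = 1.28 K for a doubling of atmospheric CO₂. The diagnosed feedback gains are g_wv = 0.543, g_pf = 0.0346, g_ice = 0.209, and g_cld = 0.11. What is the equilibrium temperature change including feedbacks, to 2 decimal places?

12.38 K

Total gain g = 0.543 + 0.0346 + 0.209 + 0.11 = 0.8966.
Amplification A = 1/(1 − 0.8966) = 9.671.
ΔT = 1.28 × 9.671 = 12.38 K.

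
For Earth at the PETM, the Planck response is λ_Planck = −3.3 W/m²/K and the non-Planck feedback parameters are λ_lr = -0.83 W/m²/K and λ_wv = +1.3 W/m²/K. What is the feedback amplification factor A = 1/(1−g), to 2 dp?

Convert to gains: g_lr = -0.83/3.3 = -0.2515; g_wv = 1.3/3.3 = 0.3939.
Total gain g = 0.1424.
A = 1/(1 − 0.1424) = 1.17.

1.17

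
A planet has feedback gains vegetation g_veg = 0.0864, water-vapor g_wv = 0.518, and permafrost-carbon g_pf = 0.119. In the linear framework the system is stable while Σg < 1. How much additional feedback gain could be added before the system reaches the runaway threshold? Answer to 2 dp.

0.28

Current total gain = 0.0864 + 0.518 + 0.119 = 0.7234.
Margin to runaway = 1 − 0.7234 = 0.28.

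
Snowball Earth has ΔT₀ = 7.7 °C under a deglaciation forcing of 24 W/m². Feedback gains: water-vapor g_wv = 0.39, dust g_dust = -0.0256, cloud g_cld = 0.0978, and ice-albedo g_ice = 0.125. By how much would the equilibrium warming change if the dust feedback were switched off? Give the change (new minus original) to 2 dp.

Original: g = 0.5872, ΔT = 7.7/(1−0.5872) = 18.6531 °C.
Without dust: g' = 0.6128, ΔT' = 7.7/(1−0.6128) = 19.8864 °C.
Change = 19.8864 − 18.6531 = 1.23 °C.

1.23 °C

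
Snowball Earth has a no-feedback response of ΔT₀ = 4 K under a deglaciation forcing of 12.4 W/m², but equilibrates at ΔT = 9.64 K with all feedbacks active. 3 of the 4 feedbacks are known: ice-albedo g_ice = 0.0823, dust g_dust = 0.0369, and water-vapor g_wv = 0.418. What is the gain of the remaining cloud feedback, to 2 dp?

Amplification A = ΔT/ΔT₀ = 9.64/4 = 2.41.
Total gain g = 1 − 1/A = 1 − 1/2.41 = 0.5851.
Known gains sum to 0.0823 + 0.0369 + 0.418 = 0.5372.
g_cld = 0.5851 − 0.5372 = 0.05.

0.05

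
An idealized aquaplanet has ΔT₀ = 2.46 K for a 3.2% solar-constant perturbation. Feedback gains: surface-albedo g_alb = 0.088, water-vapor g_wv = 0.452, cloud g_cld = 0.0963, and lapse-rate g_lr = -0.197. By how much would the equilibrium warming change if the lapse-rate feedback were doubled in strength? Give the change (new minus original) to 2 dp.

-1.14 K

Original: g = 0.4393, ΔT = 2.46/(1−0.4393) = 4.3874 K.
With doubled lapse-rate: g' = 0.2423, ΔT' = 2.46/(1−0.2423) = 3.2467 K.
Change = 3.2467 − 4.3874 = -1.14 K.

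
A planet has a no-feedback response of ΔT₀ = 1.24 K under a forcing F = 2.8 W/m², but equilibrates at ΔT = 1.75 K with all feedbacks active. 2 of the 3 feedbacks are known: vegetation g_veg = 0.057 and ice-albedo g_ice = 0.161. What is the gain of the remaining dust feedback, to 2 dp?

0.07

Amplification A = ΔT/ΔT₀ = 1.75/1.24 = 1.411.
Total gain g = 1 − 1/A = 1 − 1/1.411 = 0.2913.
Known gains sum to 0.057 + 0.161 = 0.218.
g_dust = 0.2913 − 0.218 = 0.07.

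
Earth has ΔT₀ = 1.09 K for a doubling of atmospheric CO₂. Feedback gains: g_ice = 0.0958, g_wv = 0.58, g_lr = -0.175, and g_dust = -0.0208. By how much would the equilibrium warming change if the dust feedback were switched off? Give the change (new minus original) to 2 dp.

Original: g = 0.48, ΔT = 1.09/(1−0.48) = 2.0962 K.
Without dust: g' = 0.5008, ΔT' = 1.09/(1−0.5008) = 2.1835 K.
Change = 2.1835 − 2.0962 = 0.09 K.

0.09 K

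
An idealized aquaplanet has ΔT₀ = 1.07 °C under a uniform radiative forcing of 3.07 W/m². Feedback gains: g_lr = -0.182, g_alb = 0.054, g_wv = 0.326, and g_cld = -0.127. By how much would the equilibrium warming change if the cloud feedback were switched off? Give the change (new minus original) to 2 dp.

Original: g = 0.071, ΔT = 1.07/(1−0.071) = 1.1518 °C.
Without cloud: g' = 0.198, ΔT' = 1.07/(1−0.198) = 1.3342 °C.
Change = 1.3342 − 1.1518 = 0.18 °C.

0.18 °C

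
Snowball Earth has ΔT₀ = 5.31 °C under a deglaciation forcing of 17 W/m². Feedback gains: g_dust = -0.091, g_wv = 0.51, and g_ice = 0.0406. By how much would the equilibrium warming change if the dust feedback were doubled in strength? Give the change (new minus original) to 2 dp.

Original: g = 0.4596, ΔT = 5.31/(1−0.4596) = 9.8261 °C.
With doubled dust: g' = 0.3686, ΔT' = 5.31/(1−0.3686) = 8.4099 °C.
Change = 8.4099 − 9.8261 = -1.42 °C.

-1.42 °C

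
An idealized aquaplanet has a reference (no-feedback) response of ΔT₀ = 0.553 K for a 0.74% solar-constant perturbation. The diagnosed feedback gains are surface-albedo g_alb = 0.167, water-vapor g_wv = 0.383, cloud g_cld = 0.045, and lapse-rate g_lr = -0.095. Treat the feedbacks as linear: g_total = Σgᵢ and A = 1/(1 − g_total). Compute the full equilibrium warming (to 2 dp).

Total gain g = 0.167 + 0.383 + 0.045 − 0.095 = 0.5.
Amplification A = 1/(1 − 0.5) = 2.
ΔT = 0.553 × 2 = 1.11 K.

1.11 K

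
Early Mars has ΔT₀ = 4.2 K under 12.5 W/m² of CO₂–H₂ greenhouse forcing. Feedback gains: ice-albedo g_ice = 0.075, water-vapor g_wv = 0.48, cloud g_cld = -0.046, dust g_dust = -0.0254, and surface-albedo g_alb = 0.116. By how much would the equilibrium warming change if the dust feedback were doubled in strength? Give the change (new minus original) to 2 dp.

-0.63 K

Original: g = 0.5996, ΔT = 4.2/(1−0.5996) = 10.4895 K.
With doubled dust: g' = 0.5742, ΔT' = 4.2/(1−0.5742) = 9.8638 K.
Change = 9.8638 − 10.4895 = -0.63 K.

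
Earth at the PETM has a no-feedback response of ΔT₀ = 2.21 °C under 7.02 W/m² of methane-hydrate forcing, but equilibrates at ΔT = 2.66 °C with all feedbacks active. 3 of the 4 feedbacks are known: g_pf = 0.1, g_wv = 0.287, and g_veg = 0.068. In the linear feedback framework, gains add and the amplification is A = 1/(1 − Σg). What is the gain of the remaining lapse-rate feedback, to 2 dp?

Amplification A = ΔT/ΔT₀ = 2.66/2.21 = 1.204.
Total gain g = 1 − 1/A = 1 − 1/1.204 = 0.1694.
Known gains sum to 0.1 + 0.287 + 0.068 = 0.455.
g_lr = 0.1694 − 0.455 = -0.29.

-0.29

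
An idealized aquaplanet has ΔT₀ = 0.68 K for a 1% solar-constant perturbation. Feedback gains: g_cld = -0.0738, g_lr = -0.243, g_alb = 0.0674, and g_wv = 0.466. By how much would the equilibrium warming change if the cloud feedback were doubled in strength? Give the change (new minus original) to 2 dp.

-0.07 K

Original: g = 0.2166, ΔT = 0.68/(1−0.2166) = 0.8680 K.
With doubled cloud: g' = 0.1428, ΔT' = 0.68/(1−0.1428) = 0.7933 K.
Change = 0.7933 − 0.8680 = -0.07 K.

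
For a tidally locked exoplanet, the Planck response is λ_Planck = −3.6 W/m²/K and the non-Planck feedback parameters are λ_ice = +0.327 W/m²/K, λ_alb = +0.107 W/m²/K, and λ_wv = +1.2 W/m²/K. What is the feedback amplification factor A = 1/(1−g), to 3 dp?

Convert to gains: g_ice = 0.327/3.6 = 0.09083; g_alb = 0.107/3.6 = 0.02972; g_wv = 1.2/3.6 = 0.3333.
Total gain g = 0.45385.
A = 1/(1 − 0.45385) = 1.831.

1.831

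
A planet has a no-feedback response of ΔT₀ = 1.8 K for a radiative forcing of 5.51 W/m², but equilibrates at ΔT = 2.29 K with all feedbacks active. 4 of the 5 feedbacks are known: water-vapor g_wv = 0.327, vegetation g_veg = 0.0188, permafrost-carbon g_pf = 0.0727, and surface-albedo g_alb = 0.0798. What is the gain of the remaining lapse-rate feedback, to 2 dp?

Amplification A = ΔT/ΔT₀ = 2.29/1.8 = 1.272.
Total gain g = 1 − 1/A = 1 − 1/1.272 = 0.2138.
Known gains sum to 0.327 + 0.0188 + 0.0727 + 0.0798 = 0.4983.
g_lr = 0.2138 − 0.4983 = -0.28.

-0.28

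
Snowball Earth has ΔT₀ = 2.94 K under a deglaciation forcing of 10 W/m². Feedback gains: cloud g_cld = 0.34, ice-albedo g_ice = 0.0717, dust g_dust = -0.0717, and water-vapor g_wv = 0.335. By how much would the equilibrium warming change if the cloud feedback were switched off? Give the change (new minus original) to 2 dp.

-4.63 K

Original: g = 0.675, ΔT = 2.94/(1−0.675) = 9.0462 K.
Without cloud: g' = 0.335, ΔT' = 2.94/(1−0.335) = 4.4211 K.
Change = 4.4211 − 9.0462 = -4.63 K.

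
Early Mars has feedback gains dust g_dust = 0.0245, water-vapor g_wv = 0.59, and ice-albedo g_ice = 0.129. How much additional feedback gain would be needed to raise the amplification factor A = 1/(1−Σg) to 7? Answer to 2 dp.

0.11

Current total gain = 0.7435.
Target gain for A = 7: g* = 1 − 1/7 = 0.8571.
Additional gain needed = 0.8571 − 0.7435 = 0.11.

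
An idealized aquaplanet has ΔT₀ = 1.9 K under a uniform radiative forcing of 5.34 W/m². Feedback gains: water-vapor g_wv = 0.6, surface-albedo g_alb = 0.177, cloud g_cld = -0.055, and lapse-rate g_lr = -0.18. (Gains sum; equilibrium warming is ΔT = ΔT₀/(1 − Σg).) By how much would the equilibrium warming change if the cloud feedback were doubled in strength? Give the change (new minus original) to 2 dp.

Original: g = 0.542, ΔT = 1.9/(1−0.542) = 4.1485 K.
With doubled cloud: g' = 0.487, ΔT' = 1.9/(1−0.487) = 3.7037 K.
Change = 3.7037 − 4.1485 = -0.44 K.

-0.44 K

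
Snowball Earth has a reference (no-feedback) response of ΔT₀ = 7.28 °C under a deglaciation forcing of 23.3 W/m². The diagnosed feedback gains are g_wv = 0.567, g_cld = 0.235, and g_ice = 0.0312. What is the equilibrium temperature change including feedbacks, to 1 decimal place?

Total gain g = 0.567 + 0.235 + 0.0312 = 0.8332.
Amplification A = 1/(1 − 0.8332) = 5.995.
ΔT = 7.28 × 5.995 = 43.6 °C.

43.6 °C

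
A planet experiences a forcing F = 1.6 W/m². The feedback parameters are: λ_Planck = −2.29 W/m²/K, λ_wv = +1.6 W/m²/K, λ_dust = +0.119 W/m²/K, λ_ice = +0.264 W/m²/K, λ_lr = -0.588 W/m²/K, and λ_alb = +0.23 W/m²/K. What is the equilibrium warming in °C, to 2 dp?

2.41 °C

Net feedback parameter λ = (−2.29) + (+1.6) + (+0.119) + (+0.264) + (-0.588) + (+0.23) = -0.665 W/m²/K.
ΔT = −F/λ = −1.6/(-0.665) = 2.41 °C.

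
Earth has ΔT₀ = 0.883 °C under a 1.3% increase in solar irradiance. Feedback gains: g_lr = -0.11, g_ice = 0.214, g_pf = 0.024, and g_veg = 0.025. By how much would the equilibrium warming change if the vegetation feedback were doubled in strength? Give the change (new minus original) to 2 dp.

0.03 °C

Original: g = 0.153, ΔT = 0.883/(1−0.153) = 1.0425 °C.
With doubled vegetation: g' = 0.178, ΔT' = 0.883/(1−0.178) = 1.0742 °C.
Change = 1.0742 − 1.0425 = 0.03 °C.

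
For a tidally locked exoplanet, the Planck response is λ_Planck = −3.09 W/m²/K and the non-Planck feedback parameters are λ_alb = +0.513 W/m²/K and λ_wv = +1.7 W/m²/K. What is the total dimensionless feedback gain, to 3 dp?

Convert to gains: g_alb = 0.513/3.09 = 0.166; g_wv = 1.7/3.09 = 0.5502.
Total gain g = 0.7162.

0.716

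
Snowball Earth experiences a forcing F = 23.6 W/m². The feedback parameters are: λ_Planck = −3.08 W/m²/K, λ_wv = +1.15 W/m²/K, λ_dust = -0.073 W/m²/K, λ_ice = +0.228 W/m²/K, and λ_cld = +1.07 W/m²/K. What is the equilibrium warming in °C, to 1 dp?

33.5 °C

Net feedback parameter λ = (−3.08) + (+1.15) + (-0.073) + (+0.228) + (+1.07) = -0.705 W/m²/K.
ΔT = −F/λ = −23.6/(-0.705) = 33.5 °C.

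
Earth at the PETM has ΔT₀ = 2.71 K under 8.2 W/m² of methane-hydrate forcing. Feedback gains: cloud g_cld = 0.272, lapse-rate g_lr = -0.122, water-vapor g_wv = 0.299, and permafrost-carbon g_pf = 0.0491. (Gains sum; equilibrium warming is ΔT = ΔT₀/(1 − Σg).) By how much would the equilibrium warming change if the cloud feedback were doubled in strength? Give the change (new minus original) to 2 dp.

Original: g = 0.4981, ΔT = 2.71/(1−0.4981) = 5.3995 K.
With doubled cloud: g' = 0.7701, ΔT' = 2.71/(1−0.7701) = 11.7877 K.
Change = 11.7877 − 5.3995 = 6.39 K.

6.39 K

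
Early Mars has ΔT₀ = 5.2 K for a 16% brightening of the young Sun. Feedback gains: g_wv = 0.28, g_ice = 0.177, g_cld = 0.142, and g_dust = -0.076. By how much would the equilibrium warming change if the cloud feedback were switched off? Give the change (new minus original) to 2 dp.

Original: g = 0.523, ΔT = 5.2/(1−0.523) = 10.9015 K.
Without cloud: g' = 0.381, ΔT' = 5.2/(1−0.381) = 8.4006 K.
Change = 8.4006 − 10.9015 = -2.50 K.

-2.50 K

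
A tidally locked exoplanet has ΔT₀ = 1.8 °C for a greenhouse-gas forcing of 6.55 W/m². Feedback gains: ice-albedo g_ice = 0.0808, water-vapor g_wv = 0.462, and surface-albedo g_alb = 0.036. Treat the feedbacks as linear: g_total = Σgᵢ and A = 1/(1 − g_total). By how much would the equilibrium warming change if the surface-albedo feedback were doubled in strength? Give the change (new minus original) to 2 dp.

Original: g = 0.5788, ΔT = 1.8/(1−0.5788) = 4.2735 °C.
With doubled surface-albedo: g' = 0.6148, ΔT' = 1.8/(1−0.6148) = 4.6729 °C.
Change = 4.6729 − 4.2735 = 0.40 °C.

0.40 °C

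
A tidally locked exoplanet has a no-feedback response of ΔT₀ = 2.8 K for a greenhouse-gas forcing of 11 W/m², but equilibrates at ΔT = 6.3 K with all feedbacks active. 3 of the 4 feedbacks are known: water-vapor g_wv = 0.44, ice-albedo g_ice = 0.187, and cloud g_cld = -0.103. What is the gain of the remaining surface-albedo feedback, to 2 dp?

0.03

Amplification A = ΔT/ΔT₀ = 6.3/2.8 = 2.25.
Total gain g = 1 − 1/A = 1 − 1/2.25 = 0.5556.
Known gains sum to 0.44 + 0.187 − 0.103 = 0.524.
g_alb = 0.5556 − 0.524 = 0.03.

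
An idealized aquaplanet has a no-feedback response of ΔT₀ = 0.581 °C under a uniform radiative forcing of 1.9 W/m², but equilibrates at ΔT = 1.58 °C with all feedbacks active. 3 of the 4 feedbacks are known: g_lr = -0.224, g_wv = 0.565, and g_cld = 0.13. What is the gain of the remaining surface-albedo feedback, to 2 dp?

Amplification A = ΔT/ΔT₀ = 1.58/0.581 = 2.719.
Total gain g = 1 − 1/A = 1 − 1/2.719 = 0.6322.
Known gains sum to -0.224 + 0.565 + 0.13 = 0.471.
g_alb = 0.6322 − 0.471 = 0.16.

0.16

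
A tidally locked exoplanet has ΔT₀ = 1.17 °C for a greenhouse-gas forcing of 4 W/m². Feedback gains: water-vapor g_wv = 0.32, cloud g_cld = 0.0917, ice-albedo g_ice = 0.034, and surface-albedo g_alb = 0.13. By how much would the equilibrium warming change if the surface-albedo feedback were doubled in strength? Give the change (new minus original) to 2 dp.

Original: g = 0.5757, ΔT = 1.17/(1−0.5757) = 2.7575 °C.
With doubled surface-albedo: g' = 0.7057, ΔT' = 1.17/(1−0.7057) = 3.9755 °C.
Change = 3.9755 − 2.7575 = 1.22 °C.

1.22 °C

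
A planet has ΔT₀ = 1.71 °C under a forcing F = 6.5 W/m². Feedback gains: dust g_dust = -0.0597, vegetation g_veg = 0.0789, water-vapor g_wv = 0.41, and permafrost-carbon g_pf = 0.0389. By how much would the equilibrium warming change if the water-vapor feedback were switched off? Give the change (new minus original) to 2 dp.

-1.40 °C

Original: g = 0.4681, ΔT = 1.71/(1−0.4681) = 3.2149 °C.
Without water-vapor: g' = 0.0581, ΔT' = 1.71/(1−0.0581) = 1.8155 °C.
Change = 1.8155 − 3.2149 = -1.40 °C.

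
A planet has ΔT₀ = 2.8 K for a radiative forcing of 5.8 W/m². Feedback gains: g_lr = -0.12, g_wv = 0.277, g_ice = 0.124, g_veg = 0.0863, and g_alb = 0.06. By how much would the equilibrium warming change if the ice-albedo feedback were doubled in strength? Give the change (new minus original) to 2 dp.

1.35 K

Original: g = 0.4273, ΔT = 2.8/(1−0.4273) = 4.8891 K.
With doubled ice-albedo: g' = 0.5513, ΔT' = 2.8/(1−0.5513) = 6.2402 K.
Change = 6.2402 − 4.8891 = 1.35 K.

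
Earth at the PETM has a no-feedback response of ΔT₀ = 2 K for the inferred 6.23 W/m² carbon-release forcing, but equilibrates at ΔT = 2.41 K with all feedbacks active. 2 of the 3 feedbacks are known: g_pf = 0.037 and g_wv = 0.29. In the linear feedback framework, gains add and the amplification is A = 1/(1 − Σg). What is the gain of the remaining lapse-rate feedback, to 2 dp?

Amplification A = ΔT/ΔT₀ = 2.41/2 = 1.205.
Total gain g = 1 − 1/A = 1 − 1/1.205 = 0.1701.
Known gains sum to 0.037 + 0.29 = 0.327.
g_lr = 0.1701 − 0.327 = -0.16.

-0.16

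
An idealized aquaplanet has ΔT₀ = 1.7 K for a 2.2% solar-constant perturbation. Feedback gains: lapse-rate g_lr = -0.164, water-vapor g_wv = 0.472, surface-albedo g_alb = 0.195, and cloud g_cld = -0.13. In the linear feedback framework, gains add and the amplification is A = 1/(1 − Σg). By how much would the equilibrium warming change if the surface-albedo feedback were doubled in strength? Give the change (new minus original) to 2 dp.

Original: g = 0.373, ΔT = 1.7/(1−0.373) = 2.7113 K.
With doubled surface-albedo: g' = 0.568, ΔT' = 1.7/(1−0.568) = 3.9352 K.
Change = 3.9352 − 2.7113 = 1.22 K.

1.22 K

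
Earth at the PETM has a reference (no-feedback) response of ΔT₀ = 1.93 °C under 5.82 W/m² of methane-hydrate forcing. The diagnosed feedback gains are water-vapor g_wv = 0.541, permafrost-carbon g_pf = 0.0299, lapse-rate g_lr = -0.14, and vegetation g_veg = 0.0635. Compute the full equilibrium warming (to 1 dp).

Total gain g = 0.541 + 0.0299 − 0.14 + 0.0635 = 0.4944.
Amplification A = 1/(1 − 0.4944) = 1.978.
ΔT = 1.93 × 1.978 = 3.8 °C.

3.8 °C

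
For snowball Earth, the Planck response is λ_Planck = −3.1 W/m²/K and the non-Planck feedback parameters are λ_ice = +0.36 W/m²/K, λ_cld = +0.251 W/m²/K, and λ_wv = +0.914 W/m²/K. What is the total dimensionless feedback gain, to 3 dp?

Convert to gains: g_ice = 0.36/3.1 = 0.1161; g_cld = 0.251/3.1 = 0.08097; g_wv = 0.914/3.1 = 0.2948.
Total gain g = 0.49187.

0.492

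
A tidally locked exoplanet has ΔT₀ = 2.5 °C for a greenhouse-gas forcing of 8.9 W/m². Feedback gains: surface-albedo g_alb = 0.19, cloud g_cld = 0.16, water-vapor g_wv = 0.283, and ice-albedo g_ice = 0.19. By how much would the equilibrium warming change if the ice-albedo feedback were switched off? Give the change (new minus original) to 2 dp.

Original: g = 0.823, ΔT = 2.5/(1−0.823) = 14.1243 °C.
Without ice-albedo: g' = 0.633, ΔT' = 2.5/(1−0.633) = 6.8120 °C.
Change = 6.8120 − 14.1243 = -7.31 °C.

-7.31 °C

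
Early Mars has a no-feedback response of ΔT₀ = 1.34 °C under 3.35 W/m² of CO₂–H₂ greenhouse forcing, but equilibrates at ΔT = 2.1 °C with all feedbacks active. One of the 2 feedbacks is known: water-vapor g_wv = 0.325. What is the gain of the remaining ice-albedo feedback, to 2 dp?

Amplification A = ΔT/ΔT₀ = 2.1/1.34 = 1.567.
Total gain g = 1 − 1/A = 1 − 1/1.567 = 0.3618.
The known gain is 0.325.
g_ice = 0.3618 − 0.325 = 0.04.

0.04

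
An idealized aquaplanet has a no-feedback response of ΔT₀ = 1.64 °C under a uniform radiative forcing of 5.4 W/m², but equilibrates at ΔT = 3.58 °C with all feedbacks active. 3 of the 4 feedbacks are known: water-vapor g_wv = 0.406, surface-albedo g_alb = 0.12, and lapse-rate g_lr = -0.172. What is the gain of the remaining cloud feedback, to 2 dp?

0.19

Amplification A = ΔT/ΔT₀ = 3.58/1.64 = 2.183.
Total gain g = 1 − 1/A = 1 − 1/2.183 = 0.5419.
Known gains sum to 0.406 + 0.12 − 0.172 = 0.354.
g_cld = 0.5419 − 0.354 = 0.19.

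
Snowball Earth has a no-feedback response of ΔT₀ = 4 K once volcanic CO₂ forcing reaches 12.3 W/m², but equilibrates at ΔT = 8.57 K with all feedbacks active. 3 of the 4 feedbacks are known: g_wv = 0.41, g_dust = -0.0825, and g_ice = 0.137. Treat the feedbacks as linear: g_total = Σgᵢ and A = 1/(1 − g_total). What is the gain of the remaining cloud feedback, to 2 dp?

0.07

Amplification A = ΔT/ΔT₀ = 8.57/4 = 2.143.
Total gain g = 1 − 1/A = 1 − 1/2.143 = 0.5334.
Known gains sum to 0.41 − 0.0825 + 0.137 = 0.4645.
g_cld = 0.5334 − 0.4645 = 0.07.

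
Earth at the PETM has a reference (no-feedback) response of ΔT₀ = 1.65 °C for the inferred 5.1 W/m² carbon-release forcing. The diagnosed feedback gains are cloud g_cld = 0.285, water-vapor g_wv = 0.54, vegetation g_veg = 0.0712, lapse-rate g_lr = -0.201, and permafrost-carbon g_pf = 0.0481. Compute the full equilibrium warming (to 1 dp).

Total gain g = 0.285 + 0.54 + 0.0712 − 0.201 + 0.0481 = 0.7433.
Amplification A = 1/(1 − 0.7433) = 3.896.
ΔT = 1.65 × 3.896 = 6.4 °C.

6.4 °C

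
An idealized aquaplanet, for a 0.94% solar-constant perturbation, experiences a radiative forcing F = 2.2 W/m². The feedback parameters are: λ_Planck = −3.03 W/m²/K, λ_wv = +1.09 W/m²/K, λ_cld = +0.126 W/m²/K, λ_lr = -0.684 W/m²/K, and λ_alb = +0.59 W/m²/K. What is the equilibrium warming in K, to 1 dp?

1.2 K

Net feedback parameter λ = (−3.03) + (+1.09) + (+0.126) + (-0.684) + (+0.59) = -1.908 W/m²/K.
ΔT = −F/λ = −2.2/(-1.908) = 1.2 K.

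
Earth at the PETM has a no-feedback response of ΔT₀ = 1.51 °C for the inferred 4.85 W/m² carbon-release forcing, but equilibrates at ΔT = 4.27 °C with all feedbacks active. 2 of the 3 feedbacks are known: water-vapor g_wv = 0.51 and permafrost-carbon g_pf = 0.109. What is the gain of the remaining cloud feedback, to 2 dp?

0.03

Amplification A = ΔT/ΔT₀ = 4.27/1.51 = 2.828.
Total gain g = 1 − 1/A = 1 − 1/2.828 = 0.6464.
Known gains sum to 0.51 + 0.109 = 0.619.
g_cld = 0.6464 − 0.619 = 0.03.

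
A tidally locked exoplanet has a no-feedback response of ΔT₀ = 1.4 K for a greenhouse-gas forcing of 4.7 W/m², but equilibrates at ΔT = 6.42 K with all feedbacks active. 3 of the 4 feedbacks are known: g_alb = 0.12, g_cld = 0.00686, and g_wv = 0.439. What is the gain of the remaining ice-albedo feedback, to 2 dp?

0.22

Amplification A = ΔT/ΔT₀ = 6.42/1.4 = 4.586.
Total gain g = 1 − 1/A = 1 − 1/4.586 = 0.7819.
Known gains sum to 0.12 + 0.00686 + 0.439 = 0.56586.
g_ice = 0.7819 − 0.56586 = 0.22.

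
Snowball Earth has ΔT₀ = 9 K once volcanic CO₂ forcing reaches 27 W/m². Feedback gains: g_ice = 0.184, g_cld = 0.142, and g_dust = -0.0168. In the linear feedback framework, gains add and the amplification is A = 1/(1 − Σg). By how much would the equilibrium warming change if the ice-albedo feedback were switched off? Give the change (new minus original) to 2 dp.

Original: g = 0.3092, ΔT = 9/(1−0.3092) = 13.0284 K.
Without ice-albedo: g' = 0.1252, ΔT' = 9/(1−0.1252) = 10.2881 K.
Change = 10.2881 − 13.0284 = -2.74 K.

-2.74 K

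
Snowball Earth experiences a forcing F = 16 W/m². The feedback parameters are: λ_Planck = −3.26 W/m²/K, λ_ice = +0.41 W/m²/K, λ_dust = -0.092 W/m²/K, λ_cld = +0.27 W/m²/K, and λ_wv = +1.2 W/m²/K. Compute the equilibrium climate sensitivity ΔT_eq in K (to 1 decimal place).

10.9 K

Net feedback parameter λ = (−3.26) + (+0.41) + (-0.092) + (+0.27) + (+1.2) = -1.472 W/m²/K.
ΔT = −F/λ = −16/(-1.472) = 10.9 K.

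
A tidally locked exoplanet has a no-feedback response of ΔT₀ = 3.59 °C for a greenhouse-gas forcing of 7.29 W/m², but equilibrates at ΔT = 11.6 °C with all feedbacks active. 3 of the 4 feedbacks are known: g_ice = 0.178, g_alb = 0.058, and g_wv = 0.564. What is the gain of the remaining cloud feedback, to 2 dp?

Amplification A = ΔT/ΔT₀ = 11.6/3.59 = 3.231.
Total gain g = 1 − 1/A = 1 − 1/3.231 = 0.6905.
Known gains sum to 0.178 + 0.058 + 0.564 = 0.8.
g_cld = 0.6905 − 0.8 = -0.11.

-0.11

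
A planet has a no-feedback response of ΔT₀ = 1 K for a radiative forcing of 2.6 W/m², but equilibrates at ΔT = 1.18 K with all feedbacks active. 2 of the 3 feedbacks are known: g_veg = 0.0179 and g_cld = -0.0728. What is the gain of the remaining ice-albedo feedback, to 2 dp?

0.21

Amplification A = ΔT/ΔT₀ = 1.18/1 = 1.18.
Total gain g = 1 − 1/A = 1 − 1/1.18 = 0.1525.
Known gains sum to 0.0179 − 0.0728 = -0.0549.
g_ice = 0.1525 + 0.0549 = 0.21.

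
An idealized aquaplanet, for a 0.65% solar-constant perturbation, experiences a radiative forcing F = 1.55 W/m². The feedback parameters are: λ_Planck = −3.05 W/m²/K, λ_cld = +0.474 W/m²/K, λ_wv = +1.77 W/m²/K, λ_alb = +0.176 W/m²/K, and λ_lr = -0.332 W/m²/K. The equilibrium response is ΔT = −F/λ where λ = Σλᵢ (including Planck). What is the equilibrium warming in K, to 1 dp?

Net feedback parameter λ = (−3.05) + (+0.474) + (+1.77) + (+0.176) + (-0.332) = -0.962 W/m²/K.
ΔT = −F/λ = −1.55/(-0.962) = 1.6 K.

1.6 K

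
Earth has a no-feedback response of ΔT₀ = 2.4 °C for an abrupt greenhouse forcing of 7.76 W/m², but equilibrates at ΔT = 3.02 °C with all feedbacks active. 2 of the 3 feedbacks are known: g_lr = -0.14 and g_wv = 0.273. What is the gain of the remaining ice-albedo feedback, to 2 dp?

0.07

Amplification A = ΔT/ΔT₀ = 3.02/2.4 = 1.258.
Total gain g = 1 − 1/A = 1 − 1/1.258 = 0.2051.
Known gains sum to -0.14 + 0.273 = 0.133.
g_ice = 0.2051 − 0.133 = 0.07.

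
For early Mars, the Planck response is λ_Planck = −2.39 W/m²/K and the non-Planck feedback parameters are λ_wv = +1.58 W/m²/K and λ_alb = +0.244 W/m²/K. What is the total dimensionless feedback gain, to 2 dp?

0.76

Convert to gains: g_wv = 1.58/2.39 = 0.6611; g_alb = 0.244/2.39 = 0.1021.
Total gain g = 0.7632.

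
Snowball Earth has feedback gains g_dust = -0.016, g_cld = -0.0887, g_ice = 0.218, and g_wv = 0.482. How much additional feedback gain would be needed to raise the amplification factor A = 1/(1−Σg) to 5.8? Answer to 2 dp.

0.23

Current total gain = 0.5953.
Target gain for A = 5.8: g* = 1 − 1/5.8 = 0.8276.
Additional gain needed = 0.8276 − 0.5953 = 0.23.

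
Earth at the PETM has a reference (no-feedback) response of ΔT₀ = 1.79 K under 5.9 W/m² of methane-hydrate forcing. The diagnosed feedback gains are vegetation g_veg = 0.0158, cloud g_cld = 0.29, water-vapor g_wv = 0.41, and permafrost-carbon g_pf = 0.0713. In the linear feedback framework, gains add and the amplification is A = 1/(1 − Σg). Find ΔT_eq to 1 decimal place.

8.4 K

Total gain g = 0.0158 + 0.29 + 0.41 + 0.0713 = 0.7871.
Amplification A = 1/(1 − 0.7871) = 4.697.
ΔT = 1.79 × 4.697 = 8.4 K.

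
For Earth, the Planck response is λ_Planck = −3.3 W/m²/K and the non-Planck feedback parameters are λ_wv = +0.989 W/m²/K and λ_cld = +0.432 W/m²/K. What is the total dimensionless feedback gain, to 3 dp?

Convert to gains: g_wv = 0.989/3.3 = 0.2997; g_cld = 0.432/3.3 = 0.1309.
Total gain g = 0.4306.

0.431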